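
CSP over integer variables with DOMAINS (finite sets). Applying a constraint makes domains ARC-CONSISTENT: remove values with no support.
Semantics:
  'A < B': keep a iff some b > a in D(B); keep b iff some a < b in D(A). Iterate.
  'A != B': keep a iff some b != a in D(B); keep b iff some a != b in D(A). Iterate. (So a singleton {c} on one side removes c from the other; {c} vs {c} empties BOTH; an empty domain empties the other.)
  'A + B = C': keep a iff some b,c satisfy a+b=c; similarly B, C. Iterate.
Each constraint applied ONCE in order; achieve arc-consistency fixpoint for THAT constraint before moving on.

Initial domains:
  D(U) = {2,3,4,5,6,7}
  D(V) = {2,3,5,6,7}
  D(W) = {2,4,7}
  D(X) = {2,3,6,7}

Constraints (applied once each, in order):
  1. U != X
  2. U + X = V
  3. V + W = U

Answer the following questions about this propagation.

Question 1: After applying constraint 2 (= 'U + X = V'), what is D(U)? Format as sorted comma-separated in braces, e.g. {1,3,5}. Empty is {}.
Answer: {2,3,4,5}

Derivation:
Constraint 1 (U != X) on D(U)={2,3,4,5,6,7} D(X)={2,3,6,7}: no change
Constraint 2 (U + X = V) on D(U)={2,3,4,5,6,7} D(X)={2,3,6,7} D(V)={2,3,5,6,7}: U {2,3,4,5,6,7}->{2,3,4,5}; X {2,3,6,7}->{2,3}; V {2,3,5,6,7}->{5,6,7}
So after constraint 2: D(U) = {2,3,4,5}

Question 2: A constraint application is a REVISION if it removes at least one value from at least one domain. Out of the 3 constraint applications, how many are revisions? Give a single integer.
Answer: 2

Derivation:
Constraint 1 (U != X) on D(U)={2,3,4,5,6,7} D(X)={2,3,6,7}: no change => not a revision
Constraint 2 (U + X = V) on D(U)={2,3,4,5,6,7} D(X)={2,3,6,7} D(V)={2,3,5,6,7}: U {2,3,4,5,6,7}->{2,3,4,5}; X {2,3,6,7}->{2,3}; V {2,3,5,6,7}->{5,6,7} => REVISION
Constraint 3 (V + W = U) on D(V)={5,6,7} D(W)={2,4,7} D(U)={2,3,4,5}: V {5,6,7}->{}; W {2,4,7}->{}; U {2,3,4,5}->{} => REVISION
Total revisions = 2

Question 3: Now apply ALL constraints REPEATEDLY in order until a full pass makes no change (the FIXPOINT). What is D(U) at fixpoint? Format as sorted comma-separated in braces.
pass 0 (initial): D(U)={2,3,4,5,6,7}
pass 1: U {2,3,4,5,6,7}->{}; V {2,3,5,6,7}->{}; W {2,4,7}->{}; X {2,3,6,7}->{2,3}
pass 2: X {2,3}->{}
pass 3: no change
Fixpoint after 3 passes: D(U) = {}

Answer: {}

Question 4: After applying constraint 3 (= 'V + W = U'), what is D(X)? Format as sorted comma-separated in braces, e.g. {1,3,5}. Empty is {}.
Answer: {2,3}

Derivation:
Constraint 1 (U != X) on D(U)={2,3,4,5,6,7} D(X)={2,3,6,7}: no change
Constraint 2 (U + X = V) on D(U)={2,3,4,5,6,7} D(X)={2,3,6,7} D(V)={2,3,5,6,7}: U {2,3,4,5,6,7}->{2,3,4,5}; X {2,3,6,7}->{2,3}; V {2,3,5,6,7}->{5,6,7}
Constraint 3 (V + W = U) on D(V)={5,6,7} D(W)={2,4,7} D(U)={2,3,4,5}: V {5,6,7}->{}; W {2,4,7}->{}; U {2,3,4,5}->{}
So after constraint 3: D(X) = {2,3}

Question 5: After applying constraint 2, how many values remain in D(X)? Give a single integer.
Constraint 1 (U != X) on D(U)={2,3,4,5,6,7} D(X)={2,3,6,7}: no change
Constraint 2 (U + X = V) on D(U)={2,3,4,5,6,7} D(X)={2,3,6,7} D(V)={2,3,5,6,7}: U {2,3,4,5,6,7}->{2,3,4,5}; X {2,3,6,7}->{2,3}; V {2,3,5,6,7}->{5,6,7}
So after constraint 2: D(X)={2,3}, size = 2

Answer: 2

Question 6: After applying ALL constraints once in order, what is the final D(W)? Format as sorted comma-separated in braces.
Answer: {}

Derivation:
Constraint 1 (U != X) on D(U)={2,3,4,5,6,7} D(X)={2,3,6,7}: no change
Constraint 2 (U + X = V) on D(U)={2,3,4,5,6,7} D(X)={2,3,6,7} D(V)={2,3,5,6,7}: U {2,3,4,5,6,7}->{2,3,4,5}; X {2,3,6,7}->{2,3}; V {2,3,5,6,7}->{5,6,7}
Constraint 3 (V + W = U) on D(V)={5,6,7} D(W)={2,4,7} D(U)={2,3,4,5}: V {5,6,7}->{}; W {2,4,7}->{}; U {2,3,4,5}->{}
So after all 3 constraints: D(W) = {}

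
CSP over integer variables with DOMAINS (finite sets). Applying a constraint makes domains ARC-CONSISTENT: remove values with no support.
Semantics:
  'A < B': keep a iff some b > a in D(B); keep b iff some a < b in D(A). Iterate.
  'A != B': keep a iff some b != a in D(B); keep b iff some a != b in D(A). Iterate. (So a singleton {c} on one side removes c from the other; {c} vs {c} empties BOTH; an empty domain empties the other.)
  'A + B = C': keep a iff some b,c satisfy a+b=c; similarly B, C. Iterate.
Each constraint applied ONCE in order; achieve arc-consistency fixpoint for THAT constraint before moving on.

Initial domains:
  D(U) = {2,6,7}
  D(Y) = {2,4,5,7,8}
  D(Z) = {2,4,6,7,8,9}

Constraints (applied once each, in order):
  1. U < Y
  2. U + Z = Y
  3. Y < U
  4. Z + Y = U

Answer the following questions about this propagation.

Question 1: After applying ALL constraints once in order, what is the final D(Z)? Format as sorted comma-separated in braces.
Answer: {2}

Derivation:
Constraint 1 (U < Y) on D(U)={2,6,7} D(Y)={2,4,5,7,8}: Y {2,4,5,7,8}->{4,5,7,8}
Constraint 2 (U + Z = Y) on D(U)={2,6,7} D(Z)={2,4,6,7,8,9} D(Y)={4,5,7,8}: U {2,6,7}->{2,6}; Z {2,4,6,7,8,9}->{2,6}; Y {4,5,7,8}->{4,8}
Constraint 3 (Y < U) on D(Y)={4,8} D(U)={2,6}: Y {4,8}->{4}; U {2,6}->{6}
Constraint 4 (Z + Y = U) on D(Z)={2,6} D(Y)={4} D(U)={6}: Z {2,6}->{2}
So after all 4 constraints: D(Z) = {2}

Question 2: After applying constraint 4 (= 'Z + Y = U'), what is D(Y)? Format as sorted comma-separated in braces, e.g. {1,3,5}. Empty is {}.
Answer: {4}

Derivation:
Constraint 1 (U < Y) on D(U)={2,6,7} D(Y)={2,4,5,7,8}: Y {2,4,5,7,8}->{4,5,7,8}
Constraint 2 (U + Z = Y) on D(U)={2,6,7} D(Z)={2,4,6,7,8,9} D(Y)={4,5,7,8}: U {2,6,7}->{2,6}; Z {2,4,6,7,8,9}->{2,6}; Y {4,5,7,8}->{4,8}
Constraint 3 (Y < U) on D(Y)={4,8} D(U)={2,6}: Y {4,8}->{4}; U {2,6}->{6}
Constraint 4 (Z + Y = U) on D(Z)={2,6} D(Y)={4} D(U)={6}: Z {2,6}->{2}
So after constraint 4: D(Y) = {4}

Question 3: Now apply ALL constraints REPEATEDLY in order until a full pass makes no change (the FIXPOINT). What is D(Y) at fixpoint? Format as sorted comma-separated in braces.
pass 0 (initial): D(Y)={2,4,5,7,8}
pass 1: U {2,6,7}->{6}; Y {2,4,5,7,8}->{4}; Z {2,4,6,7,8,9}->{2}
pass 2: U {6}->{}; Y {4}->{}; Z {2}->{}
pass 3: no change
Fixpoint after 3 passes: D(Y) = {}

Answer: {}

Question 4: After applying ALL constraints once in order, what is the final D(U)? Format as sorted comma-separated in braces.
Constraint 1 (U < Y) on D(U)={2,6,7} D(Y)={2,4,5,7,8}: Y {2,4,5,7,8}->{4,5,7,8}
Constraint 2 (U + Z = Y) on D(U)={2,6,7} D(Z)={2,4,6,7,8,9} D(Y)={4,5,7,8}: U {2,6,7}->{2,6}; Z {2,4,6,7,8,9}->{2,6}; Y {4,5,7,8}->{4,8}
Constraint 3 (Y < U) on D(Y)={4,8} D(U)={2,6}: Y {4,8}->{4}; U {2,6}->{6}
Constraint 4 (Z + Y = U) on D(Z)={2,6} D(Y)={4} D(U)={6}: Z {2,6}->{2}
So after all 4 constraints: D(U) = {6}

Answer: {6}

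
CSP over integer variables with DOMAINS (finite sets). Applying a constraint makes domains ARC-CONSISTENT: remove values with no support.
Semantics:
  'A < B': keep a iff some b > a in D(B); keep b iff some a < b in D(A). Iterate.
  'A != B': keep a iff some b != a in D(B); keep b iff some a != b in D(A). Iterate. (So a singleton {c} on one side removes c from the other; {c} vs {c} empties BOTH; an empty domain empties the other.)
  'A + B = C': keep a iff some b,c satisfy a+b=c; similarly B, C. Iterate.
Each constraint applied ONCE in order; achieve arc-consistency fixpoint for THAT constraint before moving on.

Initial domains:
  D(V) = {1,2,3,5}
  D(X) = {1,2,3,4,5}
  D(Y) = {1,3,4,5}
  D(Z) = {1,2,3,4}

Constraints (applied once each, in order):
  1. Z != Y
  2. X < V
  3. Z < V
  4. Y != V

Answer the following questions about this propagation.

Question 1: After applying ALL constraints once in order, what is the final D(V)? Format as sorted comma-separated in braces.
Constraint 1 (Z != Y) on D(Z)={1,2,3,4} D(Y)={1,3,4,5}: no change
Constraint 2 (X < V) on D(X)={1,2,3,4,5} D(V)={1,2,3,5}: X {1,2,3,4,5}->{1,2,3,4}; V {1,2,3,5}->{2,3,5}
Constraint 3 (Z < V) on D(Z)={1,2,3,4} D(V)={2,3,5}: no change
Constraint 4 (Y != V) on D(Y)={1,3,4,5} D(V)={2,3,5}: no change
So after all 4 constraints: D(V) = {2,3,5}

Answer: {2,3,5}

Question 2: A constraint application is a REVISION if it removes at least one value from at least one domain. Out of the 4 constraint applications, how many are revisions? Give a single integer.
Constraint 1 (Z != Y) on D(Z)={1,2,3,4} D(Y)={1,3,4,5}: no change => not a revision
Constraint 2 (X < V) on D(X)={1,2,3,4,5} D(V)={1,2,3,5}: X {1,2,3,4,5}->{1,2,3,4}; V {1,2,3,5}->{2,3,5} => REVISION
Constraint 3 (Z < V) on D(Z)={1,2,3,4} D(V)={2,3,5}: no change => not a revision
Constraint 4 (Y != V) on D(Y)={1,3,4,5} D(V)={2,3,5}: no change => not a revision
Total revisions = 1

Answer: 1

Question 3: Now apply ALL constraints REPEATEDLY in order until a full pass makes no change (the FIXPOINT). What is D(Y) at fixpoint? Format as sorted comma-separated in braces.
pass 0 (initial): D(Y)={1,3,4,5}
pass 1: V {1,2,3,5}->{2,3,5}; X {1,2,3,4,5}->{1,2,3,4}
pass 2: no change
Fixpoint after 2 passes: D(Y) = {1,3,4,5}

Answer: {1,3,4,5}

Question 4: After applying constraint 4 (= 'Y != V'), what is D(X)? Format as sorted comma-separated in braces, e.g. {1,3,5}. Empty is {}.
Answer: {1,2,3,4}

Derivation:
Constraint 1 (Z != Y) on D(Z)={1,2,3,4} D(Y)={1,3,4,5}: no change
Constraint 2 (X < V) on D(X)={1,2,3,4,5} D(V)={1,2,3,5}: X {1,2,3,4,5}->{1,2,3,4}; V {1,2,3,5}->{2,3,5}
Constraint 3 (Z < V) on D(Z)={1,2,3,4} D(V)={2,3,5}: no change
Constraint 4 (Y != V) on D(Y)={1,3,4,5} D(V)={2,3,5}: no change
So after constraint 4: D(X) = {1,2,3,4}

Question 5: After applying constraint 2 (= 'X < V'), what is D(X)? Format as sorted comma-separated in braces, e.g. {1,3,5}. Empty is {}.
Answer: {1,2,3,4}

Derivation:
Constraint 1 (Z != Y) on D(Z)={1,2,3,4} D(Y)={1,3,4,5}: no change
Constraint 2 (X < V) on D(X)={1,2,3,4,5} D(V)={1,2,3,5}: X {1,2,3,4,5}->{1,2,3,4}; V {1,2,3,5}->{2,3,5}
So after constraint 2: D(X) = {1,2,3,4}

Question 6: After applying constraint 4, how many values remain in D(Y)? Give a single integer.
Answer: 4

Derivation:
Constraint 1 (Z != Y) on D(Z)={1,2,3,4} D(Y)={1,3,4,5}: no change
Constraint 2 (X < V) on D(X)={1,2,3,4,5} D(V)={1,2,3,5}: X {1,2,3,4,5}->{1,2,3,4}; V {1,2,3,5}->{2,3,5}
Constraint 3 (Z < V) on D(Z)={1,2,3,4} D(V)={2,3,5}: no change
Constraint 4 (Y != V) on D(Y)={1,3,4,5} D(V)={2,3,5}: no change
So after constraint 4: D(Y)={1,3,4,5}, size = 4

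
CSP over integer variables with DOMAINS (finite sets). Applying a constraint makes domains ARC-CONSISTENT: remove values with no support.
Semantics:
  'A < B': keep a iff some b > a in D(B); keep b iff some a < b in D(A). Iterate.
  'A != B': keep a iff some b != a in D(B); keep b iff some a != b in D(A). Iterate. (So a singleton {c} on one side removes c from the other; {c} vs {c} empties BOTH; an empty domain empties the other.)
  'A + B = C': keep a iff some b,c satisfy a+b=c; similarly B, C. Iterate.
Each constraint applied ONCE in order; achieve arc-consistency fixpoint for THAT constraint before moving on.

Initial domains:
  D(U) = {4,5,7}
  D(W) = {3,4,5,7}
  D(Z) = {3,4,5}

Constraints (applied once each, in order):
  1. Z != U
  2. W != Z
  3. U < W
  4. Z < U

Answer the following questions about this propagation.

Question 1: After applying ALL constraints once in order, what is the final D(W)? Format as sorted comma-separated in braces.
Answer: {5,7}

Derivation:
Constraint 1 (Z != U) on D(Z)={3,4,5} D(U)={4,5,7}: no change
Constraint 2 (W != Z) on D(W)={3,4,5,7} D(Z)={3,4,5}: no change
Constraint 3 (U < W) on D(U)={4,5,7} D(W)={3,4,5,7}: U {4,5,7}->{4,5}; W {3,4,5,7}->{5,7}
Constraint 4 (Z < U) on D(Z)={3,4,5} D(U)={4,5}: Z {3,4,5}->{3,4}
So after all 4 constraints: D(W) = {5,7}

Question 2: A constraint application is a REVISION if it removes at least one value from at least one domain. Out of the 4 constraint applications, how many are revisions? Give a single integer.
Answer: 2

Derivation:
Constraint 1 (Z != U) on D(Z)={3,4,5} D(U)={4,5,7}: no change => not a revision
Constraint 2 (W != Z) on D(W)={3,4,5,7} D(Z)={3,4,5}: no change => not a revision
Constraint 3 (U < W) on D(U)={4,5,7} D(W)={3,4,5,7}: U {4,5,7}->{4,5}; W {3,4,5,7}->{5,7} => REVISION
Constraint 4 (Z < U) on D(Z)={3,4,5} D(U)={4,5}: Z {3,4,5}->{3,4} => REVISION
Total revisions = 2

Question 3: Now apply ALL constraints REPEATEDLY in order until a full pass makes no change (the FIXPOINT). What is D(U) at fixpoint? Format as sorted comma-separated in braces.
pass 0 (initial): D(U)={4,5,7}
pass 1: U {4,5,7}->{4,5}; W {3,4,5,7}->{5,7}; Z {3,4,5}->{3,4}
pass 2: no change
Fixpoint after 2 passes: D(U) = {4,5}

Answer: {4,5}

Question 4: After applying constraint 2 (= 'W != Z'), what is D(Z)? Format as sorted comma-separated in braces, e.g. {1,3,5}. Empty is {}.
Constraint 1 (Z != U) on D(Z)={3,4,5} D(U)={4,5,7}: no change
Constraint 2 (W != Z) on D(W)={3,4,5,7} D(Z)={3,4,5}: no change
So after constraint 2: D(Z) = {3,4,5}

Answer: {3,4,5}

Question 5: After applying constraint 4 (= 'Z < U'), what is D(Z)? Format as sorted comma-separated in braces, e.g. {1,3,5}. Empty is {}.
Answer: {3,4}

Derivation:
Constraint 1 (Z != U) on D(Z)={3,4,5} D(U)={4,5,7}: no change
Constraint 2 (W != Z) on D(W)={3,4,5,7} D(Z)={3,4,5}: no change
Constraint 3 (U < W) on D(U)={4,5,7} D(W)={3,4,5,7}: U {4,5,7}->{4,5}; W {3,4,5,7}->{5,7}
Constraint 4 (Z < U) on D(Z)={3,4,5} D(U)={4,5}: Z {3,4,5}->{3,4}
So after constraint 4: D(Z) = {3,4}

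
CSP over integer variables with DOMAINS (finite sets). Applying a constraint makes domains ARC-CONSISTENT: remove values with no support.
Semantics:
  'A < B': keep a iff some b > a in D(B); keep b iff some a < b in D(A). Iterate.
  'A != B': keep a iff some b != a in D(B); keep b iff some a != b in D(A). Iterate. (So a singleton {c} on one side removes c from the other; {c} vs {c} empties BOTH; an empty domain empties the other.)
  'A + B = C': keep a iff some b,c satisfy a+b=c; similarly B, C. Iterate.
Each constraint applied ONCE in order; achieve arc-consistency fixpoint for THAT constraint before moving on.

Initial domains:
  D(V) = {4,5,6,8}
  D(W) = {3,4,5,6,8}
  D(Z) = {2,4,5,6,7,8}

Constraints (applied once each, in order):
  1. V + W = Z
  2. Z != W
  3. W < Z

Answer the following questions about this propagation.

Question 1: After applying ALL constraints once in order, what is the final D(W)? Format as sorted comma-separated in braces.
Constraint 1 (V + W = Z) on D(V)={4,5,6,8} D(W)={3,4,5,6,8} D(Z)={2,4,5,6,7,8}: V {4,5,6,8}->{4,5}; W {3,4,5,6,8}->{3,4}; Z {2,4,5,6,7,8}->{7,8}
Constraint 2 (Z != W) on D(Z)={7,8} D(W)={3,4}: no change
Constraint 3 (W < Z) on D(W)={3,4} D(Z)={7,8}: no change
So after all 3 constraints: D(W) = {3,4}

Answer: {3,4}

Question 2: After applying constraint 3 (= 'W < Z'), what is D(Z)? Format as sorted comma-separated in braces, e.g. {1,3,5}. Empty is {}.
Answer: {7,8}

Derivation:
Constraint 1 (V + W = Z) on D(V)={4,5,6,8} D(W)={3,4,5,6,8} D(Z)={2,4,5,6,7,8}: V {4,5,6,8}->{4,5}; W {3,4,5,6,8}->{3,4}; Z {2,4,5,6,7,8}->{7,8}
Constraint 2 (Z != W) on D(Z)={7,8} D(W)={3,4}: no change
Constraint 3 (W < Z) on D(W)={3,4} D(Z)={7,8}: no change
So after constraint 3: D(Z) = {7,8}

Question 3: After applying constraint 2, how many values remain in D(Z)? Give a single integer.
Answer: 2

Derivation:
Constraint 1 (V + W = Z) on D(V)={4,5,6,8} D(W)={3,4,5,6,8} D(Z)={2,4,5,6,7,8}: V {4,5,6,8}->{4,5}; W {3,4,5,6,8}->{3,4}; Z {2,4,5,6,7,8}->{7,8}
Constraint 2 (Z != W) on D(Z)={7,8} D(W)={3,4}: no change
So after constraint 2: D(Z)={7,8}, size = 2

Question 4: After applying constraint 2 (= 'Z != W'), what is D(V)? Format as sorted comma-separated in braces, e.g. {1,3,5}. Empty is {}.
Answer: {4,5}

Derivation:
Constraint 1 (V + W = Z) on D(V)={4,5,6,8} D(W)={3,4,5,6,8} D(Z)={2,4,5,6,7,8}: V {4,5,6,8}->{4,5}; W {3,4,5,6,8}->{3,4}; Z {2,4,5,6,7,8}->{7,8}
Constraint 2 (Z != W) on D(Z)={7,8} D(W)={3,4}: no change
So after constraint 2: D(V) = {4,5}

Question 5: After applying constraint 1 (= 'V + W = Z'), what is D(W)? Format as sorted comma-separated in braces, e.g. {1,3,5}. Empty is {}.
Constraint 1 (V + W = Z) on D(V)={4,5,6,8} D(W)={3,4,5,6,8} D(Z)={2,4,5,6,7,8}: V {4,5,6,8}->{4,5}; W {3,4,5,6,8}->{3,4}; Z {2,4,5,6,7,8}->{7,8}
So after constraint 1: D(W) = {3,4}

Answer: {3,4}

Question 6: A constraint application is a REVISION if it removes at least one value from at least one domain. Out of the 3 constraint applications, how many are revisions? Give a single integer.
Answer: 1

Derivation:
Constraint 1 (V + W = Z) on D(V)={4,5,6,8} D(W)={3,4,5,6,8} D(Z)={2,4,5,6,7,8}: V {4,5,6,8}->{4,5}; W {3,4,5,6,8}->{3,4}; Z {2,4,5,6,7,8}->{7,8} => REVISION
Constraint 2 (Z != W) on D(Z)={7,8} D(W)={3,4}: no change => not a revision
Constraint 3 (W < Z) on D(W)={3,4} D(Z)={7,8}: no change => not a revision
Total revisions = 1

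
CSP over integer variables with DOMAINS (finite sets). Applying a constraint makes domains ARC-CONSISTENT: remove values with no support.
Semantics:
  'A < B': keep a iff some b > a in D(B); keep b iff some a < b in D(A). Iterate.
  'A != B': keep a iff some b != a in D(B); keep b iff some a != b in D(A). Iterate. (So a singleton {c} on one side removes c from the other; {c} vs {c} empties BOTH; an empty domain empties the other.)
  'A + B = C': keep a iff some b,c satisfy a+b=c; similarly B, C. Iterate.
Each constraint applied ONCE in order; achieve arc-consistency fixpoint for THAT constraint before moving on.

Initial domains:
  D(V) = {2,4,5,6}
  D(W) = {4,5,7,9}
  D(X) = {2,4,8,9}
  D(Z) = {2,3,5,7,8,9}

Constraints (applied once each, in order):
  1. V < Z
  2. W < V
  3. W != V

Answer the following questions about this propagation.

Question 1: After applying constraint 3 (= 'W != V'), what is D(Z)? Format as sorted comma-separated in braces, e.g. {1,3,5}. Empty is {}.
Answer: {3,5,7,8,9}

Derivation:
Constraint 1 (V < Z) on D(V)={2,4,5,6} D(Z)={2,3,5,7,8,9}: Z {2,3,5,7,8,9}->{3,5,7,8,9}
Constraint 2 (W < V) on D(W)={4,5,7,9} D(V)={2,4,5,6}: W {4,5,7,9}->{4,5}; V {2,4,5,6}->{5,6}
Constraint 3 (W != V) on D(W)={4,5} D(V)={5,6}: no change
So after constraint 3: D(Z) = {3,5,7,8,9}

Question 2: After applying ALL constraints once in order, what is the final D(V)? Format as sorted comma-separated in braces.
Constraint 1 (V < Z) on D(V)={2,4,5,6} D(Z)={2,3,5,7,8,9}: Z {2,3,5,7,8,9}->{3,5,7,8,9}
Constraint 2 (W < V) on D(W)={4,5,7,9} D(V)={2,4,5,6}: W {4,5,7,9}->{4,5}; V {2,4,5,6}->{5,6}
Constraint 3 (W != V) on D(W)={4,5} D(V)={5,6}: no change
So after all 3 constraints: D(V) = {5,6}

Answer: {5,6}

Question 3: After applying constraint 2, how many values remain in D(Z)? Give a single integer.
Answer: 5

Derivation:
Constraint 1 (V < Z) on D(V)={2,4,5,6} D(Z)={2,3,5,7,8,9}: Z {2,3,5,7,8,9}->{3,5,7,8,9}
Constraint 2 (W < V) on D(W)={4,5,7,9} D(V)={2,4,5,6}: W {4,5,7,9}->{4,5}; V {2,4,5,6}->{5,6}
So after constraint 2: D(Z)={3,5,7,8,9}, size = 5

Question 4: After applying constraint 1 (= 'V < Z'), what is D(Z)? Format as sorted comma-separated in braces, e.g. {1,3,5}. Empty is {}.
Answer: {3,5,7,8,9}

Derivation:
Constraint 1 (V < Z) on D(V)={2,4,5,6} D(Z)={2,3,5,7,8,9}: Z {2,3,5,7,8,9}->{3,5,7,8,9}
So after constraint 1: D(Z) = {3,5,7,8,9}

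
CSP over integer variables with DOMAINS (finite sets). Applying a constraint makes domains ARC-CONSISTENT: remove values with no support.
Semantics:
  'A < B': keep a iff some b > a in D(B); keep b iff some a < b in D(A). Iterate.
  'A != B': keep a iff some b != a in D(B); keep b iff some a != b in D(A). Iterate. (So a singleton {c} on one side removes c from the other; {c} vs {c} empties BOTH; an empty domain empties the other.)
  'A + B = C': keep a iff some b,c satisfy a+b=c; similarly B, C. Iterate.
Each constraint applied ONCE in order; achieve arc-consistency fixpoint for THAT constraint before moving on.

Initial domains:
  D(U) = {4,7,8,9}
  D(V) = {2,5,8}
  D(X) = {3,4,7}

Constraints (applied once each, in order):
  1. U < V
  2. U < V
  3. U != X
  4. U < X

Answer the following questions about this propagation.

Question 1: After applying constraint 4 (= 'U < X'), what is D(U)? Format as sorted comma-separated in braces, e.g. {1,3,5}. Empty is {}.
Answer: {4}

Derivation:
Constraint 1 (U < V) on D(U)={4,7,8,9} D(V)={2,5,8}: U {4,7,8,9}->{4,7}; V {2,5,8}->{5,8}
Constraint 2 (U < V) on D(U)={4,7} D(V)={5,8}: no change
Constraint 3 (U != X) on D(U)={4,7} D(X)={3,4,7}: no change
Constraint 4 (U < X) on D(U)={4,7} D(X)={3,4,7}: U {4,7}->{4}; X {3,4,7}->{7}
So after constraint 4: D(U) = {4}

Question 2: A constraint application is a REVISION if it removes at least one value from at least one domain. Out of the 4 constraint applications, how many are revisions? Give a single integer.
Constraint 1 (U < V) on D(U)={4,7,8,9} D(V)={2,5,8}: U {4,7,8,9}->{4,7}; V {2,5,8}->{5,8} => REVISION
Constraint 2 (U < V) on D(U)={4,7} D(V)={5,8}: no change => not a revision
Constraint 3 (U != X) on D(U)={4,7} D(X)={3,4,7}: no change => not a revision
Constraint 4 (U < X) on D(U)={4,7} D(X)={3,4,7}: U {4,7}->{4}; X {3,4,7}->{7} => REVISION
Total revisions = 2

Answer: 2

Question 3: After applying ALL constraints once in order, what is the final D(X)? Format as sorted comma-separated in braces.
Answer: {7}

Derivation:
Constraint 1 (U < V) on D(U)={4,7,8,9} D(V)={2,5,8}: U {4,7,8,9}->{4,7}; V {2,5,8}->{5,8}
Constraint 2 (U < V) on D(U)={4,7} D(V)={5,8}: no change
Constraint 3 (U != X) on D(U)={4,7} D(X)={3,4,7}: no change
Constraint 4 (U < X) on D(U)={4,7} D(X)={3,4,7}: U {4,7}->{4}; X {3,4,7}->{7}
So after all 4 constraints: D(X) = {7}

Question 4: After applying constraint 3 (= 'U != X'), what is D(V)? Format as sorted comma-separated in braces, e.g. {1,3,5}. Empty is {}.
Answer: {5,8}

Derivation:
Constraint 1 (U < V) on D(U)={4,7,8,9} D(V)={2,5,8}: U {4,7,8,9}->{4,7}; V {2,5,8}->{5,8}
Constraint 2 (U < V) on D(U)={4,7} D(V)={5,8}: no change
Constraint 3 (U != X) on D(U)={4,7} D(X)={3,4,7}: no change
So after constraint 3: D(V) = {5,8}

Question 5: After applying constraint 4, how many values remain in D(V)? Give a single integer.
Answer: 2

Derivation:
Constraint 1 (U < V) on D(U)={4,7,8,9} D(V)={2,5,8}: U {4,7,8,9}->{4,7}; V {2,5,8}->{5,8}
Constraint 2 (U < V) on D(U)={4,7} D(V)={5,8}: no change
Constraint 3 (U != X) on D(U)={4,7} D(X)={3,4,7}: no change
Constraint 4 (U < X) on D(U)={4,7} D(X)={3,4,7}: U {4,7}->{4}; X {3,4,7}->{7}
So after constraint 4: D(V)={5,8}, size = 2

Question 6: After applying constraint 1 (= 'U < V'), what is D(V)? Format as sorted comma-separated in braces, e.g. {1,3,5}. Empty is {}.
Constraint 1 (U < V) on D(U)={4,7,8,9} D(V)={2,5,8}: U {4,7,8,9}->{4,7}; V {2,5,8}->{5,8}
So after constraint 1: D(V) = {5,8}

Answer: {5,8}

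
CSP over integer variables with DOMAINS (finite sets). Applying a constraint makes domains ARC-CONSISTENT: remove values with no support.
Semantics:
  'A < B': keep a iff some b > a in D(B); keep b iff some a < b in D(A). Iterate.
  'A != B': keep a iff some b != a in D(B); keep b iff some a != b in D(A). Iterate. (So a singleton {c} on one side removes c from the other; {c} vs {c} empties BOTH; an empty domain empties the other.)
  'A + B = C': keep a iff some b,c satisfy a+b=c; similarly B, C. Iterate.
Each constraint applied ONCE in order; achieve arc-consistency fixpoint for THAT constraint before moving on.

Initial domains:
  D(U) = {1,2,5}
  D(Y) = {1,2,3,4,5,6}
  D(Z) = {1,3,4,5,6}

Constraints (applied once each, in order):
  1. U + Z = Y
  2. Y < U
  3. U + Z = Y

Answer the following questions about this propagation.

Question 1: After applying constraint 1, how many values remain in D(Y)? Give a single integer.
Constraint 1 (U + Z = Y) on D(U)={1,2,5} D(Z)={1,3,4,5,6} D(Y)={1,2,3,4,5,6}: Z {1,3,4,5,6}->{1,3,4,5}; Y {1,2,3,4,5,6}->{2,3,4,5,6}
So after constraint 1: D(Y)={2,3,4,5,6}, size = 5

Answer: 5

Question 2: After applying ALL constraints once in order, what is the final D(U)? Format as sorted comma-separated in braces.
Answer: {}

Derivation:
Constraint 1 (U + Z = Y) on D(U)={1,2,5} D(Z)={1,3,4,5,6} D(Y)={1,2,3,4,5,6}: Z {1,3,4,5,6}->{1,3,4,5}; Y {1,2,3,4,5,6}->{2,3,4,5,6}
Constraint 2 (Y < U) on D(Y)={2,3,4,5,6} D(U)={1,2,5}: Y {2,3,4,5,6}->{2,3,4}; U {1,2,5}->{5}
Constraint 3 (U + Z = Y) on D(U)={5} D(Z)={1,3,4,5} D(Y)={2,3,4}: U {5}->{}; Z {1,3,4,5}->{}; Y {2,3,4}->{}
So after all 3 constraints: D(U) = {}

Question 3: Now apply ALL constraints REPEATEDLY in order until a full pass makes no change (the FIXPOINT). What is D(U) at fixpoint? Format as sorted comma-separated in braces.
Answer: {}

Derivation:
pass 0 (initial): D(U)={1,2,5}
pass 1: U {1,2,5}->{}; Y {1,2,3,4,5,6}->{}; Z {1,3,4,5,6}->{}
pass 2: no change
Fixpoint after 2 passes: D(U) = {}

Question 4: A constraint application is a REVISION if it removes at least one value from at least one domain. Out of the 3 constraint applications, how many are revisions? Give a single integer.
Answer: 3

Derivation:
Constraint 1 (U + Z = Y) on D(U)={1,2,5} D(Z)={1,3,4,5,6} D(Y)={1,2,3,4,5,6}: Z {1,3,4,5,6}->{1,3,4,5}; Y {1,2,3,4,5,6}->{2,3,4,5,6} => REVISION
Constraint 2 (Y < U) on D(Y)={2,3,4,5,6} D(U)={1,2,5}: Y {2,3,4,5,6}->{2,3,4}; U {1,2,5}->{5} => REVISION
Constraint 3 (U + Z = Y) on D(U)={5} D(Z)={1,3,4,5} D(Y)={2,3,4}: U {5}->{}; Z {1,3,4,5}->{}; Y {2,3,4}->{} => REVISION
Total revisions = 3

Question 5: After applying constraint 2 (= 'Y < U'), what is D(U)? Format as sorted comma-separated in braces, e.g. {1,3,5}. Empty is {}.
Constraint 1 (U + Z = Y) on D(U)={1,2,5} D(Z)={1,3,4,5,6} D(Y)={1,2,3,4,5,6}: Z {1,3,4,5,6}->{1,3,4,5}; Y {1,2,3,4,5,6}->{2,3,4,5,6}
Constraint 2 (Y < U) on D(Y)={2,3,4,5,6} D(U)={1,2,5}: Y {2,3,4,5,6}->{2,3,4}; U {1,2,5}->{5}
So after constraint 2: D(U) = {5}

Answer: {5}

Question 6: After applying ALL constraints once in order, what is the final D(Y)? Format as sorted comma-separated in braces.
Answer: {}

Derivation:
Constraint 1 (U + Z = Y) on D(U)={1,2,5} D(Z)={1,3,4,5,6} D(Y)={1,2,3,4,5,6}: Z {1,3,4,5,6}->{1,3,4,5}; Y {1,2,3,4,5,6}->{2,3,4,5,6}
Constraint 2 (Y < U) on D(Y)={2,3,4,5,6} D(U)={1,2,5}: Y {2,3,4,5,6}->{2,3,4}; U {1,2,5}->{5}
Constraint 3 (U + Z = Y) on D(U)={5} D(Z)={1,3,4,5} D(Y)={2,3,4}: U {5}->{}; Z {1,3,4,5}->{}; Y {2,3,4}->{}
So after all 3 constraints: D(Y) = {}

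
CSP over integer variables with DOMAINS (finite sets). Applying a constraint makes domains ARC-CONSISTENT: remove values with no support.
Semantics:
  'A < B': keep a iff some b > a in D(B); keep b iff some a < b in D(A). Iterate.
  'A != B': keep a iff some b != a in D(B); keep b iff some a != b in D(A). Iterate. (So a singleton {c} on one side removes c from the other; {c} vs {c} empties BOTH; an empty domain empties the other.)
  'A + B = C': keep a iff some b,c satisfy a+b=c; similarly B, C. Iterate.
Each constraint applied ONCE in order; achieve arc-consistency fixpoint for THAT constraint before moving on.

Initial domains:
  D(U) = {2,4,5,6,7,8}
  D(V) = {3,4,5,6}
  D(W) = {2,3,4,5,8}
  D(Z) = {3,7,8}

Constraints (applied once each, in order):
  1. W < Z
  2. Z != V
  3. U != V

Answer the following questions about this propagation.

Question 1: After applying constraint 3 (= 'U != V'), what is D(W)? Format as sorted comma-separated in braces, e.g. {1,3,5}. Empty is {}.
Constraint 1 (W < Z) on D(W)={2,3,4,5,8} D(Z)={3,7,8}: W {2,3,4,5,8}->{2,3,4,5}
Constraint 2 (Z != V) on D(Z)={3,7,8} D(V)={3,4,5,6}: no change
Constraint 3 (U != V) on D(U)={2,4,5,6,7,8} D(V)={3,4,5,6}: no change
So after constraint 3: D(W) = {2,3,4,5}

Answer: {2,3,4,5}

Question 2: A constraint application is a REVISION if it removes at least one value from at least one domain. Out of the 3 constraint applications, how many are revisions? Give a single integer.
Answer: 1

Derivation:
Constraint 1 (W < Z) on D(W)={2,3,4,5,8} D(Z)={3,7,8}: W {2,3,4,5,8}->{2,3,4,5} => REVISION
Constraint 2 (Z != V) on D(Z)={3,7,8} D(V)={3,4,5,6}: no change => not a revision
Constraint 3 (U != V) on D(U)={2,4,5,6,7,8} D(V)={3,4,5,6}: no change => not a revision
Total revisions = 1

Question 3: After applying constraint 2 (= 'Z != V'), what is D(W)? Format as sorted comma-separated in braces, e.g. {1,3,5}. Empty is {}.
Answer: {2,3,4,5}

Derivation:
Constraint 1 (W < Z) on D(W)={2,3,4,5,8} D(Z)={3,7,8}: W {2,3,4,5,8}->{2,3,4,5}
Constraint 2 (Z != V) on D(Z)={3,7,8} D(V)={3,4,5,6}: no change
So after constraint 2: D(W) = {2,3,4,5}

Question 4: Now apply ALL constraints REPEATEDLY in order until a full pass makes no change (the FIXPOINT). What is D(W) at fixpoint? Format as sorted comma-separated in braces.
Answer: {2,3,4,5}

Derivation:
pass 0 (initial): D(W)={2,3,4,5,8}
pass 1: W {2,3,4,5,8}->{2,3,4,5}
pass 2: no change
Fixpoint after 2 passes: D(W) = {2,3,4,5}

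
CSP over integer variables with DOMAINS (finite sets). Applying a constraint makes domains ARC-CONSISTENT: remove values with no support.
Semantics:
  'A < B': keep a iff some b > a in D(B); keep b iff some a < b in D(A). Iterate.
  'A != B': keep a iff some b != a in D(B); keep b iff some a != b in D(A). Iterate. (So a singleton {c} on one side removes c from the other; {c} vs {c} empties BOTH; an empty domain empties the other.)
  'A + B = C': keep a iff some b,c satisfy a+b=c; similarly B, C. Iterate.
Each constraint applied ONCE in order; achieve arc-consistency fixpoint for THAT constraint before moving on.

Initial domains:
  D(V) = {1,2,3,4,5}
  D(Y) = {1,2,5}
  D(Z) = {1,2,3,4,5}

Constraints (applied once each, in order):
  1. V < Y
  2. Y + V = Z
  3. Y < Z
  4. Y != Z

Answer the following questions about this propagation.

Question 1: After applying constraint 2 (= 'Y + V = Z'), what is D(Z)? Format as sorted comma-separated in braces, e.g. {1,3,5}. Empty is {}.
Answer: {3,4,5}

Derivation:
Constraint 1 (V < Y) on D(V)={1,2,3,4,5} D(Y)={1,2,5}: V {1,2,3,4,5}->{1,2,3,4}; Y {1,2,5}->{2,5}
Constraint 2 (Y + V = Z) on D(Y)={2,5} D(V)={1,2,3,4} D(Z)={1,2,3,4,5}: Y {2,5}->{2}; V {1,2,3,4}->{1,2,3}; Z {1,2,3,4,5}->{3,4,5}
So after constraint 2: D(Z) = {3,4,5}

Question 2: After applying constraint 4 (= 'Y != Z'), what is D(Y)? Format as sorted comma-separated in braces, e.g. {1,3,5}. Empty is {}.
Answer: {2}

Derivation:
Constraint 1 (V < Y) on D(V)={1,2,3,4,5} D(Y)={1,2,5}: V {1,2,3,4,5}->{1,2,3,4}; Y {1,2,5}->{2,5}
Constraint 2 (Y + V = Z) on D(Y)={2,5} D(V)={1,2,3,4} D(Z)={1,2,3,4,5}: Y {2,5}->{2}; V {1,2,3,4}->{1,2,3}; Z {1,2,3,4,5}->{3,4,5}
Constraint 3 (Y < Z) on D(Y)={2} D(Z)={3,4,5}: no change
Constraint 4 (Y != Z) on D(Y)={2} D(Z)={3,4,5}: no change
So after constraint 4: D(Y) = {2}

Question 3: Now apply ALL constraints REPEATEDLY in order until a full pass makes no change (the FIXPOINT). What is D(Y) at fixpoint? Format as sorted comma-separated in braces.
pass 0 (initial): D(Y)={1,2,5}
pass 1: V {1,2,3,4,5}->{1,2,3}; Y {1,2,5}->{2}; Z {1,2,3,4,5}->{3,4,5}
pass 2: V {1,2,3}->{1}; Z {3,4,5}->{3}
pass 3: no change
Fixpoint after 3 passes: D(Y) = {2}

Answer: {2}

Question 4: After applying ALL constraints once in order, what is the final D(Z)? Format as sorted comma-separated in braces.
Constraint 1 (V < Y) on D(V)={1,2,3,4,5} D(Y)={1,2,5}: V {1,2,3,4,5}->{1,2,3,4}; Y {1,2,5}->{2,5}
Constraint 2 (Y + V = Z) on D(Y)={2,5} D(V)={1,2,3,4} D(Z)={1,2,3,4,5}: Y {2,5}->{2}; V {1,2,3,4}->{1,2,3}; Z {1,2,3,4,5}->{3,4,5}
Constraint 3 (Y < Z) on D(Y)={2} D(Z)={3,4,5}: no change
Constraint 4 (Y != Z) on D(Y)={2} D(Z)={3,4,5}: no change
So after all 4 constraints: D(Z) = {3,4,5}

Answer: {3,4,5}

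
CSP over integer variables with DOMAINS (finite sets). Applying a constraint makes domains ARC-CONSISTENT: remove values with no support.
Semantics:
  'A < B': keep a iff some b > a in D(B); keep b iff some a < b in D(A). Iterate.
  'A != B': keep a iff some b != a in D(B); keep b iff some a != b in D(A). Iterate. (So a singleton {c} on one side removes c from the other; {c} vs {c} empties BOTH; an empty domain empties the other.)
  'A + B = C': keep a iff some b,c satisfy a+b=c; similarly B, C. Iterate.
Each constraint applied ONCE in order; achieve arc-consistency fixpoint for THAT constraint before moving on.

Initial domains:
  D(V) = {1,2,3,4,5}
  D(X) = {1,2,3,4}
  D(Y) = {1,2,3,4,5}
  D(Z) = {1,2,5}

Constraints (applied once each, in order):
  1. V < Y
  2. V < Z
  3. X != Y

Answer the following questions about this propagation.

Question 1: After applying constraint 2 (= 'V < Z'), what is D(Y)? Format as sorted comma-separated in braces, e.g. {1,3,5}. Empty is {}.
Constraint 1 (V < Y) on D(V)={1,2,3,4,5} D(Y)={1,2,3,4,5}: V {1,2,3,4,5}->{1,2,3,4}; Y {1,2,3,4,5}->{2,3,4,5}
Constraint 2 (V < Z) on D(V)={1,2,3,4} D(Z)={1,2,5}: Z {1,2,5}->{2,5}
So after constraint 2: D(Y) = {2,3,4,5}

Answer: {2,3,4,5}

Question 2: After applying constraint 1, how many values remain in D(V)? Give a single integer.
Constraint 1 (V < Y) on D(V)={1,2,3,4,5} D(Y)={1,2,3,4,5}: V {1,2,3,4,5}->{1,2,3,4}; Y {1,2,3,4,5}->{2,3,4,5}
So after constraint 1: D(V)={1,2,3,4}, size = 4

Answer: 4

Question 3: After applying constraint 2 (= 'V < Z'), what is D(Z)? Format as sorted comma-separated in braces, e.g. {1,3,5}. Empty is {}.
Constraint 1 (V < Y) on D(V)={1,2,3,4,5} D(Y)={1,2,3,4,5}: V {1,2,3,4,5}->{1,2,3,4}; Y {1,2,3,4,5}->{2,3,4,5}
Constraint 2 (V < Z) on D(V)={1,2,3,4} D(Z)={1,2,5}: Z {1,2,5}->{2,5}
So after constraint 2: D(Z) = {2,5}

Answer: {2,5}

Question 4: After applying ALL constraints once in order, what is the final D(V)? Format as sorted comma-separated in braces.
Constraint 1 (V < Y) on D(V)={1,2,3,4,5} D(Y)={1,2,3,4,5}: V {1,2,3,4,5}->{1,2,3,4}; Y {1,2,3,4,5}->{2,3,4,5}
Constraint 2 (V < Z) on D(V)={1,2,3,4} D(Z)={1,2,5}: Z {1,2,5}->{2,5}
Constraint 3 (X != Y) on D(X)={1,2,3,4} D(Y)={2,3,4,5}: no change
So after all 3 constraints: D(V) = {1,2,3,4}

Answer: {1,2,3,4}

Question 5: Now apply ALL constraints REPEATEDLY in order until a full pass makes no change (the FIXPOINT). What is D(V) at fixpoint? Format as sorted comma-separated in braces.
Answer: {1,2,3,4}

Derivation:
pass 0 (initial): D(V)={1,2,3,4,5}
pass 1: V {1,2,3,4,5}->{1,2,3,4}; Y {1,2,3,4,5}->{2,3,4,5}; Z {1,2,5}->{2,5}
pass 2: no change
Fixpoint after 2 passes: D(V) = {1,2,3,4}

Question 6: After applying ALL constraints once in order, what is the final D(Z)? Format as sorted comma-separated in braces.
Answer: {2,5}

Derivation:
Constraint 1 (V < Y) on D(V)={1,2,3,4,5} D(Y)={1,2,3,4,5}: V {1,2,3,4,5}->{1,2,3,4}; Y {1,2,3,4,5}->{2,3,4,5}
Constraint 2 (V < Z) on D(V)={1,2,3,4} D(Z)={1,2,5}: Z {1,2,5}->{2,5}
Constraint 3 (X != Y) on D(X)={1,2,3,4} D(Y)={2,3,4,5}: no change
So after all 3 constraints: D(Z) = {2,5}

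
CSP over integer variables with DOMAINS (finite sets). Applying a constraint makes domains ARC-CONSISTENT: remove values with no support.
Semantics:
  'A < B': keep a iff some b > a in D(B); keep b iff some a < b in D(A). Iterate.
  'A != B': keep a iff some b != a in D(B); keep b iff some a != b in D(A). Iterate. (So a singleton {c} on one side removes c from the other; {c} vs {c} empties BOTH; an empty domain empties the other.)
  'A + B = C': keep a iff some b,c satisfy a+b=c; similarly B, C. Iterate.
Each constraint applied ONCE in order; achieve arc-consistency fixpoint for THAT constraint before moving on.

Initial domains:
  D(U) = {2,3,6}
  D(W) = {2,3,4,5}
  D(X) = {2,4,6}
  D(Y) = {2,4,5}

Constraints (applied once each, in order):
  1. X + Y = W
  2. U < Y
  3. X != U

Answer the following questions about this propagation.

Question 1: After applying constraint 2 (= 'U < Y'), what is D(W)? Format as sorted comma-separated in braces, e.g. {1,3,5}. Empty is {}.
Answer: {4}

Derivation:
Constraint 1 (X + Y = W) on D(X)={2,4,6} D(Y)={2,4,5} D(W)={2,3,4,5}: X {2,4,6}->{2}; Y {2,4,5}->{2}; W {2,3,4,5}->{4}
Constraint 2 (U < Y) on D(U)={2,3,6} D(Y)={2}: U {2,3,6}->{}; Y {2}->{}
So after constraint 2: D(W) = {4}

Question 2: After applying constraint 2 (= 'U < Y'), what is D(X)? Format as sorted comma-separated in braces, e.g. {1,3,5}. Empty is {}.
Constraint 1 (X + Y = W) on D(X)={2,4,6} D(Y)={2,4,5} D(W)={2,3,4,5}: X {2,4,6}->{2}; Y {2,4,5}->{2}; W {2,3,4,5}->{4}
Constraint 2 (U < Y) on D(U)={2,3,6} D(Y)={2}: U {2,3,6}->{}; Y {2}->{}
So after constraint 2: D(X) = {2}

Answer: {2}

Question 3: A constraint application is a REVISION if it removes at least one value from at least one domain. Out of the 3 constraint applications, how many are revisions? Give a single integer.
Constraint 1 (X + Y = W) on D(X)={2,4,6} D(Y)={2,4,5} D(W)={2,3,4,5}: X {2,4,6}->{2}; Y {2,4,5}->{2}; W {2,3,4,5}->{4} => REVISION
Constraint 2 (U < Y) on D(U)={2,3,6} D(Y)={2}: U {2,3,6}->{}; Y {2}->{} => REVISION
Constraint 3 (X != U) on D(X)={2} D(U)={}: X {2}->{} => REVISION
Total revisions = 3

Answer: 3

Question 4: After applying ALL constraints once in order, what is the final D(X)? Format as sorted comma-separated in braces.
Answer: {}

Derivation:
Constraint 1 (X + Y = W) on D(X)={2,4,6} D(Y)={2,4,5} D(W)={2,3,4,5}: X {2,4,6}->{2}; Y {2,4,5}->{2}; W {2,3,4,5}->{4}
Constraint 2 (U < Y) on D(U)={2,3,6} D(Y)={2}: U {2,3,6}->{}; Y {2}->{}
Constraint 3 (X != U) on D(X)={2} D(U)={}: X {2}->{}
So after all 3 constraints: D(X) = {}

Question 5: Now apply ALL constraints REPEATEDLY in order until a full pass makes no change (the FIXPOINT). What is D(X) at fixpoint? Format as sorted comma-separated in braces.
pass 0 (initial): D(X)={2,4,6}
pass 1: U {2,3,6}->{}; W {2,3,4,5}->{4}; X {2,4,6}->{}; Y {2,4,5}->{}
pass 2: W {4}->{}
pass 3: no change
Fixpoint after 3 passes: D(X) = {}

Answer: {}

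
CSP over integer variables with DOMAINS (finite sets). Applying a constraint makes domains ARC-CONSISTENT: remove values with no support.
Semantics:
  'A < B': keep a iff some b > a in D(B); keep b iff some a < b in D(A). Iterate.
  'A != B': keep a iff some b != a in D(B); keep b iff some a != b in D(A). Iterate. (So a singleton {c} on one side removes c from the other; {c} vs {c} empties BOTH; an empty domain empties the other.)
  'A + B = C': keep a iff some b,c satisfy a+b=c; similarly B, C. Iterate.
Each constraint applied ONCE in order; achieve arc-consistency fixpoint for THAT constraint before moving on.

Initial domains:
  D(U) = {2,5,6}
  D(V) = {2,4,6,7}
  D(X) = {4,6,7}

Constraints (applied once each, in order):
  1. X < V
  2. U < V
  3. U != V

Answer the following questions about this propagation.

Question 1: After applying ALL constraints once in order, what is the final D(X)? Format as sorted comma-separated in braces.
Answer: {4,6}

Derivation:
Constraint 1 (X < V) on D(X)={4,6,7} D(V)={2,4,6,7}: X {4,6,7}->{4,6}; V {2,4,6,7}->{6,7}
Constraint 2 (U < V) on D(U)={2,5,6} D(V)={6,7}: no change
Constraint 3 (U != V) on D(U)={2,5,6} D(V)={6,7}: no change
So after all 3 constraints: D(X) = {4,6}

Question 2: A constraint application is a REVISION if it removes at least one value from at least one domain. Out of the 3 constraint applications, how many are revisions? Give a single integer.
Answer: 1

Derivation:
Constraint 1 (X < V) on D(X)={4,6,7} D(V)={2,4,6,7}: X {4,6,7}->{4,6}; V {2,4,6,7}->{6,7} => REVISION
Constraint 2 (U < V) on D(U)={2,5,6} D(V)={6,7}: no change => not a revision
Constraint 3 (U != V) on D(U)={2,5,6} D(V)={6,7}: no change => not a revision
Total revisions = 1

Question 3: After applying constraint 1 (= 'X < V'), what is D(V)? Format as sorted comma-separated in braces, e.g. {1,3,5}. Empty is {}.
Constraint 1 (X < V) on D(X)={4,6,7} D(V)={2,4,6,7}: X {4,6,7}->{4,6}; V {2,4,6,7}->{6,7}
So after constraint 1: D(V) = {6,7}

Answer: {6,7}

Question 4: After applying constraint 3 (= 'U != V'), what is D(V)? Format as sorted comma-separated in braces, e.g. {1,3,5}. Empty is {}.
Answer: {6,7}

Derivation:
Constraint 1 (X < V) on D(X)={4,6,7} D(V)={2,4,6,7}: X {4,6,7}->{4,6}; V {2,4,6,7}->{6,7}
Constraint 2 (U < V) on D(U)={2,5,6} D(V)={6,7}: no change
Constraint 3 (U != V) on D(U)={2,5,6} D(V)={6,7}: no change
So after constraint 3: D(V) = {6,7}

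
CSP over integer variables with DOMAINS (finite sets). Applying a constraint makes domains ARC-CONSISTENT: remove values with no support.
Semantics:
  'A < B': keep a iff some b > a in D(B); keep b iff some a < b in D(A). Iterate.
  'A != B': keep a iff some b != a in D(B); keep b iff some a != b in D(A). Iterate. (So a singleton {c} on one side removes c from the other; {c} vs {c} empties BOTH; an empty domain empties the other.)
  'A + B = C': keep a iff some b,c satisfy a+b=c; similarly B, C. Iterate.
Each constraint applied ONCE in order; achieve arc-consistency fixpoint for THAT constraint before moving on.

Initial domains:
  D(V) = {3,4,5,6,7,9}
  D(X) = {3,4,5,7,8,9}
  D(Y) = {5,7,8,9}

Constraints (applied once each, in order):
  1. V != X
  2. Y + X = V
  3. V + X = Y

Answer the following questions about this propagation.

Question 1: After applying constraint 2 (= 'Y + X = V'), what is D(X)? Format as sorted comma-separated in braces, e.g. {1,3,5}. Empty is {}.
Answer: {4}

Derivation:
Constraint 1 (V != X) on D(V)={3,4,5,6,7,9} D(X)={3,4,5,7,8,9}: no change
Constraint 2 (Y + X = V) on D(Y)={5,7,8,9} D(X)={3,4,5,7,8,9} D(V)={3,4,5,6,7,9}: Y {5,7,8,9}->{5}; X {3,4,5,7,8,9}->{4}; V {3,4,5,6,7,9}->{9}
So after constraint 2: D(X) = {4}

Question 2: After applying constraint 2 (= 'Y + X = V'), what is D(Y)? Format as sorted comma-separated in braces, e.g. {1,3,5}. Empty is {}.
Constraint 1 (V != X) on D(V)={3,4,5,6,7,9} D(X)={3,4,5,7,8,9}: no change
Constraint 2 (Y + X = V) on D(Y)={5,7,8,9} D(X)={3,4,5,7,8,9} D(V)={3,4,5,6,7,9}: Y {5,7,8,9}->{5}; X {3,4,5,7,8,9}->{4}; V {3,4,5,6,7,9}->{9}
So after constraint 2: D(Y) = {5}

Answer: {5}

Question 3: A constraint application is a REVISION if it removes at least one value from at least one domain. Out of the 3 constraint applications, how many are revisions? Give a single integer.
Answer: 2

Derivation:
Constraint 1 (V != X) on D(V)={3,4,5,6,7,9} D(X)={3,4,5,7,8,9}: no change => not a revision
Constraint 2 (Y + X = V) on D(Y)={5,7,8,9} D(X)={3,4,5,7,8,9} D(V)={3,4,5,6,7,9}: Y {5,7,8,9}->{5}; X {3,4,5,7,8,9}->{4}; V {3,4,5,6,7,9}->{9} => REVISION
Constraint 3 (V + X = Y) on D(V)={9} D(X)={4} D(Y)={5}: V {9}->{}; X {4}->{}; Y {5}->{} => REVISION
Total revisions = 2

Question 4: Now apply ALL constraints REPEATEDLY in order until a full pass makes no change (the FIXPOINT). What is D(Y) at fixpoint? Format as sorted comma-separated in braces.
pass 0 (initial): D(Y)={5,7,8,9}
pass 1: V {3,4,5,6,7,9}->{}; X {3,4,5,7,8,9}->{}; Y {5,7,8,9}->{}
pass 2: no change
Fixpoint after 2 passes: D(Y) = {}

Answer: {}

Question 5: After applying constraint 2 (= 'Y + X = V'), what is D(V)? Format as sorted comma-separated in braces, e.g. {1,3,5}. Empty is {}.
Constraint 1 (V != X) on D(V)={3,4,5,6,7,9} D(X)={3,4,5,7,8,9}: no change
Constraint 2 (Y + X = V) on D(Y)={5,7,8,9} D(X)={3,4,5,7,8,9} D(V)={3,4,5,6,7,9}: Y {5,7,8,9}->{5}; X {3,4,5,7,8,9}->{4}; V {3,4,5,6,7,9}->{9}
So after constraint 2: D(V) = {9}

Answer: {9}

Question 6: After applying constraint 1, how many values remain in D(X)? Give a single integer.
Answer: 6

Derivation:
Constraint 1 (V != X) on D(V)={3,4,5,6,7,9} D(X)={3,4,5,7,8,9}: no change
So after constraint 1: D(X)={3,4,5,7,8,9}, size = 6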